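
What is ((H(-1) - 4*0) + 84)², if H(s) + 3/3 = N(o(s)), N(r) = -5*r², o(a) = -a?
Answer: 6084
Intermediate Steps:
H(s) = -1 - 5*s²
((H(-1) - 4*0) + 84)² = (((-1 - 5*(-1)²) - 4*0) + 84)² = (((-1 - 5*1) + 0) + 84)² = (((-1 - 5) + 0) + 84)² = ((-6 + 0) + 84)² = (-6 + 84)² = 78² = 6084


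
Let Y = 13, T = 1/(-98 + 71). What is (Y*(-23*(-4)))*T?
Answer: -1196/27 ≈ -44.296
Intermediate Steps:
T = -1/27 (T = 1/(-27) = -1/27 ≈ -0.037037)
(Y*(-23*(-4)))*T = (13*(-23*(-4)))*(-1/27) = (13*92)*(-1/27) = 1196*(-1/27) = -1196/27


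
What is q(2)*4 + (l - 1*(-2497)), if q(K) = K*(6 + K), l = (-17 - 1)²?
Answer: 2885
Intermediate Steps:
l = 324 (l = (-18)² = 324)
q(2)*4 + (l - 1*(-2497)) = (2*(6 + 2))*4 + (324 - 1*(-2497)) = (2*8)*4 + (324 + 2497) = 16*4 + 2821 = 64 + 2821 = 2885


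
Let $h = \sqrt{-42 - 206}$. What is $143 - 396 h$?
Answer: $143 - 792 i \sqrt{62} \approx 143.0 - 6236.2 i$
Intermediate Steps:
$h = 2 i \sqrt{62}$ ($h = \sqrt{-248} = 2 i \sqrt{62} \approx 15.748 i$)
$143 - 396 h = 143 - 396 \cdot 2 i \sqrt{62} = 143 - 792 i \sqrt{62}$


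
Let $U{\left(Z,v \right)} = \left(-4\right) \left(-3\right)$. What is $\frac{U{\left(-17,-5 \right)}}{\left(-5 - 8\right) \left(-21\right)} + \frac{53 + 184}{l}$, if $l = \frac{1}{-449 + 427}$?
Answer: $- \frac{474470}{91} \approx -5214.0$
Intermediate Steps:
$U{\left(Z,v \right)} = 12$
$l = - \frac{1}{22}$ ($l = \frac{1}{-22} = - \frac{1}{22} \approx -0.045455$)
$\frac{U{\left(-17,-5 \right)}}{\left(-5 - 8\right) \left(-21\right)} + \frac{53 + 184}{l} = \frac{12}{\left(-5 - 8\right) \left(-21\right)} + \frac{53 + 184}{- \frac{1}{22}} = \frac{12}{\left(-13\right) \left(-21\right)} + 237 \left(-22\right) = \frac{12}{273} - 5214 = 12 \cdot \frac{1}{273} - 5214 = \frac{4}{91} - 5214 = - \frac{474470}{91}$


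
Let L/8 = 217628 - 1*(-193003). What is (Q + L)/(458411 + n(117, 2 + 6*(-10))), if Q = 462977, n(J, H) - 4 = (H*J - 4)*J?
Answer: -749605/67203 ≈ -11.154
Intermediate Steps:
L = 3285048 (L = 8*(217628 - 1*(-193003)) = 8*(217628 + 193003) = 8*410631 = 3285048)
n(J, H) = 4 + J*(-4 + H*J) (n(J, H) = 4 + (H*J - 4)*J = 4 + (-4 + H*J)*J = 4 + J*(-4 + H*J))
(Q + L)/(458411 + n(117, 2 + 6*(-10))) = (462977 + 3285048)/(458411 + (4 - 4*117 + (2 + 6*(-10))*117²)) = 3748025/(458411 + (4 - 468 + (2 - 60)*13689)) = 3748025/(458411 + (4 - 468 - 58*13689)) = 3748025/(458411 + (4 - 468 - 793962)) = 3748025/(458411 - 794426) = 3748025/(-336015) = 3748025*(-1/336015) = -749605/67203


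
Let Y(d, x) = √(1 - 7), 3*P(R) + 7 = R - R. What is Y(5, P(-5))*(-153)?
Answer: -153*I*√6 ≈ -374.77*I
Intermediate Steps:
P(R) = -7/3 (P(R) = -7/3 + (R - R)/3 = -7/3 + (⅓)*0 = -7/3 + 0 = -7/3)
Y(d, x) = I*√6 (Y(d, x) = √(-6) = I*√6)
Y(5, P(-5))*(-153) = (I*√6)*(-153) = -153*I*√6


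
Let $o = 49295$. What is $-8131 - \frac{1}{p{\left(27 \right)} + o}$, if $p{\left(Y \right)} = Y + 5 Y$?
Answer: $- \frac{402134868}{49457} \approx -8131.0$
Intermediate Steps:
$p{\left(Y \right)} = 6 Y$
$-8131 - \frac{1}{p{\left(27 \right)} + o} = -8131 - \frac{1}{6 \cdot 27 + 49295} = -8131 - \frac{1}{162 + 49295} = -8131 - \frac{1}{49457} = - \frac{402134868}{49457}$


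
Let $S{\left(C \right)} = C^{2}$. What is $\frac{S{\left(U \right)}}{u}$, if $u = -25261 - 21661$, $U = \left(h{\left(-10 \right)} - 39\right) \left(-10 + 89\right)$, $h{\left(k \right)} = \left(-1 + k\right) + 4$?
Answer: $- \frac{6602978}{23461} \approx -281.44$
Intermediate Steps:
$h{\left(k \right)} = 3 + k$
$U = -3634$ ($U = \left(\left(3 - 10\right) - 39\right) \left(-10 + 89\right) = \left(-7 - 39\right) 79 = \left(-46\right) 79 = -3634$)
$u = -46922$
$\frac{S{\left(U \right)}}{u} = \frac{\left(-3634\right)^{2}}{-46922} = 13205956 \left(- \frac{1}{46922}\right) = - \frac{6602978}{23461}$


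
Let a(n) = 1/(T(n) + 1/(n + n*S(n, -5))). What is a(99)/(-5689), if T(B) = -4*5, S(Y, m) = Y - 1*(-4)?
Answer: 10296/1171473191 ≈ 8.7889e-6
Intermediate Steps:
S(Y, m) = 4 + Y (S(Y, m) = Y + 4 = 4 + Y)
T(B) = -20
a(n) = 1/(-20 + 1/(n + n*(4 + n)))
a(99)/(-5689) = (99*(5 + 99)/(1 - 20*99 - 20*99*(4 + 99)))/(-5689) = (99*104/(1 - 1980 - 20*99*103))*(-1/5689) = (99*104/(1 - 1980 - 203940))*(-1/5689) = (99*104/(-205919))*(-1/5689) = (99*(-1/205919)*104)*(-1/5689) = -10296/205919*(-1/5689) = 10296/1171473191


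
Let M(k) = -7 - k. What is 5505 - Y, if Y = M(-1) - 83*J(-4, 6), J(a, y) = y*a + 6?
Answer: 4017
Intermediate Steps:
J(a, y) = 6 + a*y (J(a, y) = a*y + 6 = 6 + a*y)
Y = 1488 (Y = (-7 - 1*(-1)) - 83*(6 - 4*6) = (-7 + 1) - 83*(6 - 24) = -6 - 83*(-18) = -6 + 1494 = 1488)
5505 - Y = 5505 - 1*1488 = 5505 - 1488 = 4017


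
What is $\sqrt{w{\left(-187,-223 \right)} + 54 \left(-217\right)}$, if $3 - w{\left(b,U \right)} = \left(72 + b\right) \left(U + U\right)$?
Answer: $i \sqrt{63005} \approx 251.01 i$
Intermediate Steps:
$w{\left(b,U \right)} = 3 - 2 U \left(72 + b\right)$ ($w{\left(b,U \right)} = 3 - \left(72 + b\right) \left(U + U\right) = 3 - \left(72 + b\right) 2 U = 3 - 2 U \left(72 + b\right)$)
$\sqrt{w{\left(-187,-223 \right)} + 54 \left(-217\right)} = \sqrt{\left(3 - -32112 - \left(-446\right) \left(-187\right)\right) + 54 \left(-217\right)} = \sqrt{\left(3 + 32112 - 83402\right) - 11718} = \sqrt{-51287 - 11718} = \sqrt{-63005} = i \sqrt{63005}$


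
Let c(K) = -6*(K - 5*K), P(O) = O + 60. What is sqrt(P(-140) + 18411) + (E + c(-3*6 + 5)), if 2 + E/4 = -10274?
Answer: -41416 + sqrt(18331) ≈ -41281.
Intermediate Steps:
E = -41104 (E = -8 + 4*(-10274) = -8 - 41096 = -41104)
P(O) = 60 + O
c(K) = 24*K (c(K) = -(-24)*K = 24*K)
sqrt(P(-140) + 18411) + (E + c(-3*6 + 5)) = sqrt((60 - 140) + 18411) + (-41104 + 24*(-3*6 + 5)) = sqrt(-80 + 18411) + (-41104 + 24*(-18 + 5)) = sqrt(18331) + (-41104 + 24*(-13)) = sqrt(18331) + (-41104 - 312) = sqrt(18331) - 41416 = -41416 + sqrt(18331)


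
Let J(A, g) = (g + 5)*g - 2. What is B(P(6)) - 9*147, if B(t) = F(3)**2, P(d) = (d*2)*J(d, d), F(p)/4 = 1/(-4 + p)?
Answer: -1307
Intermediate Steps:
J(A, g) = -2 + g*(5 + g) (J(A, g) = (5 + g)*g - 2 = g*(5 + g) - 2 = -2 + g*(5 + g))
F(p) = 4/(-4 + p)
P(d) = 2*d*(-2 + d**2 + 5*d) (P(d) = (d*2)*(-2 + d**2 + 5*d) = (2*d)*(-2 + d**2 + 5*d) = 2*d*(-2 + d**2 + 5*d))
B(t) = 16 (B(t) = (4/(-4 + 3))**2 = (4/(-1))**2 = (4*(-1))**2 = (-4)**2 = 16)
B(P(6)) - 9*147 = 16 - 9*147 = 16 - 1323 = -1307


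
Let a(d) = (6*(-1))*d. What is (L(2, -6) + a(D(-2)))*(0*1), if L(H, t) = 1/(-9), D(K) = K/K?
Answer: 0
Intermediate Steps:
D(K) = 1
L(H, t) = -⅑
a(d) = -6*d
(L(2, -6) + a(D(-2)))*(0*1) = (-⅑ - 6*1)*(0*1) = (-⅑ - 6)*0 = -55/9*0 = 0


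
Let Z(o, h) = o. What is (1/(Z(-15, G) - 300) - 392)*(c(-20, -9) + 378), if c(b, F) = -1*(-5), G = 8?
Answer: -47293223/315 ≈ -1.5014e+5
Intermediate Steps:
c(b, F) = 5
(1/(Z(-15, G) - 300) - 392)*(c(-20, -9) + 378) = (1/(-15 - 300) - 392)*(5 + 378) = (1/(-315) - 392)*383 = (-1/315 - 392)*383 = -123481/315*383 = -47293223/315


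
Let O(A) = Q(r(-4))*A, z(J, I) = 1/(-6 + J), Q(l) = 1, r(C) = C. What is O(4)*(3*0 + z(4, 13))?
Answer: -2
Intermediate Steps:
O(A) = A (O(A) = 1*A = A)
O(4)*(3*0 + z(4, 13)) = 4*(3*0 + 1/(-6 + 4)) = 4*(0 + 1/(-2)) = 4*(0 - ½) = 4*(-½) = -2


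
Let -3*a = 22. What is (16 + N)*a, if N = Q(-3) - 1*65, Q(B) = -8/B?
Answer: 3058/9 ≈ 339.78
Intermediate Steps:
a = -22/3 (a = -⅓*22 = -22/3 ≈ -7.3333)
N = -187/3 (N = -8/(-3) - 1*65 = -8*(-⅓) - 65 = 8/3 - 65 = -187/3 ≈ -62.333)
(16 + N)*a = (16 - 187/3)*(-22/3) = -139/3*(-22/3) = 3058/9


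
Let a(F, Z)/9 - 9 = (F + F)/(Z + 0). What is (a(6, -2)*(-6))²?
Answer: 26244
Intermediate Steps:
a(F, Z) = 81 + 18*F/Z (a(F, Z) = 81 + 9*((F + F)/(Z + 0)) = 81 + 9*((2*F)/Z) = 81 + 9*(2*F/Z) = 81 + 18*F/Z)
(a(6, -2)*(-6))² = ((81 + 18*6/(-2))*(-6))² = ((81 + 18*6*(-½))*(-6))² = ((81 - 54)*(-6))² = (27*(-6))² = (-162)² = 26244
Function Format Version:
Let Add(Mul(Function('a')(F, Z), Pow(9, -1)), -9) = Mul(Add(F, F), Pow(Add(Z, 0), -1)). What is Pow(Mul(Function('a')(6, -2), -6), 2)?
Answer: 26244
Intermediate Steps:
Function('a')(F, Z) = Add(81, Mul(18, F, Pow(Z, -1))) (Function('a')(F, Z) = Add(81, Mul(9, Mul(Add(F, F), Pow(Add(Z, 0), -1)))) = Add(81, Mul(9, Mul(Mul(2, F), Pow(Z, -1)))) = Add(81, Mul(9, Mul(2, F, Pow(Z, -1)))) = Add(81, Mul(18, F, Pow(Z, -1))))
Pow(Mul(Function('a')(6, -2), -6), 2) = Pow(Mul(Add(81, Mul(18, 6, Pow(-2, -1))), -6), 2) = Pow(Mul(Add(81, Mul(18, 6, Rational(-1, 2))), -6), 2) = Pow(Mul(Add(81, -54), -6), 2) = Pow(Mul(27, -6), 2) = Pow(-162, 2) = 26244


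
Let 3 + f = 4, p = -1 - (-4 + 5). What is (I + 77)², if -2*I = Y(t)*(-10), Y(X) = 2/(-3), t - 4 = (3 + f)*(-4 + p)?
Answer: 48841/9 ≈ 5426.8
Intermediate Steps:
p = -2 (p = -1 - 1*1 = -1 - 1 = -2)
f = 1 (f = -3 + 4 = 1)
t = -20 (t = 4 + (3 + 1)*(-4 - 2) = 4 + 4*(-6) = 4 - 24 = -20)
Y(X) = -⅔ (Y(X) = 2*(-⅓) = -⅔)
I = -10/3 (I = -(-1)*(-10)/3 = -½*20/3 = -10/3 ≈ -3.3333)
(I + 77)² = (-10/3 + 77)² = (221/3)² = 48841/9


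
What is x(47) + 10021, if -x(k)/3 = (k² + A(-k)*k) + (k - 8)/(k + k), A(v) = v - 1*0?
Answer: 941857/94 ≈ 10020.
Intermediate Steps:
A(v) = v (A(v) = v + 0 = v)
x(k) = -3*(-8 + k)/(2*k) (x(k) = -3*((k² + (-k)*k) + (k - 8)/(k + k)) = -3*((k² - k²) + (-8 + k)/((2*k))) = -3*(0 + (-8 + k)*(1/(2*k))) = -3*(0 + (-8 + k)/(2*k)) = -3*(-8 + k)/(2*k))
x(47) + 10021 = (-3/2 + 12/47) + 10021 = -117/94 + 10021 = 941857/94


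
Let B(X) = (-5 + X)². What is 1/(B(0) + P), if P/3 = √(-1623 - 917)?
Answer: 5/4697 - 6*I*√635/23485 ≈ 0.0010645 - 0.0064379*I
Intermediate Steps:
P = 6*I*√635 (P = 3*√(-1623 - 917) = 3*√(-2540) = 3*(2*I*√635) = 6*I*√635 ≈ 151.2*I)
1/(B(0) + P) = 1/((-5 + 0)² + 6*I*√635) = 1/((-5)² + 6*I*√635) = 1/(25 + 6*I*√635)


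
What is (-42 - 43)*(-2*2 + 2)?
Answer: 170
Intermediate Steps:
(-42 - 43)*(-2*2 + 2) = -85*(-4 + 2) = -85*(-2) = 170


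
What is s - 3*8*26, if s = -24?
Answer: -648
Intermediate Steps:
s - 3*8*26 = -24 - 3*8*26 = -24 - 24*26 = -24 - 624 = -648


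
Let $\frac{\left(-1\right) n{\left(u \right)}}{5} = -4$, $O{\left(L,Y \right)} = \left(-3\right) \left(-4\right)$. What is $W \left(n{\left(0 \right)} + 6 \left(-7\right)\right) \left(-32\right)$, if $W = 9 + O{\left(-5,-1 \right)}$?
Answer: $14784$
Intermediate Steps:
$O{\left(L,Y \right)} = 12$
$n{\left(u \right)} = 20$ ($n{\left(u \right)} = \left(-5\right) \left(-4\right) = 20$)
$W = 21$ ($W = 9 + 12 = 21$)
$W \left(n{\left(0 \right)} + 6 \left(-7\right)\right) \left(-32\right) = 21 \left(20 + 6 \left(-7\right)\right) \left(-32\right) = 21 \left(20 - 42\right) \left(-32\right) = 21 \left(\left(-22\right) \left(-32\right)\right) = 21 \cdot 704 = 14784$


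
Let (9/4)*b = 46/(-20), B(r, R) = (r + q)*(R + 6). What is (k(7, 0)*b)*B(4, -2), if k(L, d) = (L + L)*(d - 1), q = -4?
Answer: 0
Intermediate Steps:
B(r, R) = (-4 + r)*(6 + R) (B(r, R) = (r - 4)*(R + 6) = (-4 + r)*(6 + R))
b = -46/45 (b = 4*(46/(-20))/9 = 4*(46*(-1/20))/9 = (4/9)*(-23/10) = -46/45 ≈ -1.0222)
k(L, d) = 2*L*(-1 + d) (k(L, d) = (2*L)*(-1 + d) = 2*L*(-1 + d))
(k(7, 0)*b)*B(4, -2) = ((2*7*(-1 + 0))*(-46/45))*(-24 - 4*(-2) + 6*4 - 2*4) = ((2*7*(-1))*(-46/45))*(-24 + 8 + 24 - 8) = -14*(-46/45)*0 = (644/45)*0 = 0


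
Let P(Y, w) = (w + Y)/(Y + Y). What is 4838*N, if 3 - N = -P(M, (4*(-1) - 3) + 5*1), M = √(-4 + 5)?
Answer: 12095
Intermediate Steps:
M = 1 (M = √1 = 1)
P(Y, w) = (Y + w)/(2*Y) (P(Y, w) = (Y + w)/((2*Y)) = (Y + w)*(1/(2*Y)) = (Y + w)/(2*Y))
N = 5/2 (N = 3 - (-1)*(½)*(1 + ((4*(-1) - 3) + 5*1))/1 = 3 - (-1)*(½)*1*(1 + ((-4 - 3) + 5)) = 3 - (-1)*(½)*1*(1 + (-7 + 5)) = 3 - (-1)*(½)*1*(1 - 2) = 3 - (-1)*(½)*1*(-1) = 3 - (-1)*(-1)/2 = 3 - 1*½ = 3 - ½ = 5/2 ≈ 2.5000)
4838*N = 4838*(5/2) = 12095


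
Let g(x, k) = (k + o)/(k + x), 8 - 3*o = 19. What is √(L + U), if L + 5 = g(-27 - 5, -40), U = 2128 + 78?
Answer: √2853282/36 ≈ 46.921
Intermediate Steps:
o = -11/3 (o = 8/3 - ⅓*19 = 8/3 - 19/3 = -11/3 ≈ -3.6667)
g(x, k) = (-11/3 + k)/(k + x) (g(x, k) = (k - 11/3)/(k + x) = (-11/3 + k)/(k + x))
U = 2206
L = -949/216 (L = -5 + (-11/3 - 40)/(-40 + (-27 - 5)) = -5 - 131/3/(-40 - 32) = -5 - 131/3/(-72) = -5 - 1/72*(-131/3) = -5 + 131/216 = -949/216 ≈ -4.3935)
√(L + U) = √(-949/216 + 2206) = √(475547/216) = √2853282/36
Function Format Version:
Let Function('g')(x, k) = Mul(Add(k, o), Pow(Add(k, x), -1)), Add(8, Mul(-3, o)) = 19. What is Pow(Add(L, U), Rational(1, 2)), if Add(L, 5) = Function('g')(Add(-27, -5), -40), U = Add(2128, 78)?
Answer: Mul(Rational(1, 36), Pow(2853282, Rational(1, 2))) ≈ 46.921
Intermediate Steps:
o = Rational(-11, 3) (o = Add(Rational(8, 3), Mul(Rational(-1, 3), 19)) = Add(Rational(8, 3), Rational(-19, 3)) = Rational(-11, 3) ≈ -3.6667)
Function('g')(x, k) = Mul(Pow(Add(k, x), -1), Add(Rational(-11, 3), k)) (Function('g')(x, k) = Mul(Add(k, Rational(-11, 3)), Pow(Add(k, x), -1)) = Mul(Add(Rational(-11, 3), k), Pow(Add(k, x), -1)) = Mul(Pow(Add(k, x), -1), Add(Rational(-11, 3), k)))
U = 2206
L = Rational(-949, 216) (L = Add(-5, Mul(Pow(Add(-40, Add(-27, -5)), -1), Add(Rational(-11, 3), -40))) = Add(-5, Mul(Pow(Add(-40, -32), -1), Rational(-131, 3))) = Add(-5, Mul(Pow(-72, -1), Rational(-131, 3))) = Add(-5, Mul(Rational(-1, 72), Rational(-131, 3))) = Add(-5, Rational(131, 216)) = Rational(-949, 216) ≈ -4.3935)
Pow(Add(L, U), Rational(1, 2)) = Pow(Add(Rational(-949, 216), 2206), Rational(1, 2)) = Pow(Rational(475547, 216), Rational(1, 2)) = Mul(Rational(1, 36), Pow(2853282, Rational(1, 2)))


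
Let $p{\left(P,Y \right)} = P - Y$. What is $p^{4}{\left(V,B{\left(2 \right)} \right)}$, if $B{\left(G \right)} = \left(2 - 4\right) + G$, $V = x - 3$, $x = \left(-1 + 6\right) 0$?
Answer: $81$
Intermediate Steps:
$x = 0$ ($x = 5 \cdot 0 = 0$)
$V = -3$ ($V = 0 - 3 = -3$)
$B{\left(G \right)} = -2 + G$
$p^{4}{\left(V,B{\left(2 \right)} \right)} = \left(-3 - \left(-2 + 2\right)\right)^{4} = \left(-3 - 0\right)^{4} = \left(-3 + 0\right)^{4} = \left(-3\right)^{4} = 81$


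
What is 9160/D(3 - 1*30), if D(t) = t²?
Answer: 9160/729 ≈ 12.565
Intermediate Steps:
9160/D(3 - 1*30) = 9160/((3 - 1*30)²) = 9160/((3 - 30)²) = 9160/((-27)²) = 9160/729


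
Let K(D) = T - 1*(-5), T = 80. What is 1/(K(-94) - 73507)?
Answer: -1/73422 ≈ -1.3620e-5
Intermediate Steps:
K(D) = 85 (K(D) = 80 - 1*(-5) = 80 + 5 = 85)
1/(K(-94) - 73507) = 1/(85 - 73507) = 1/(-73422) = -1/73422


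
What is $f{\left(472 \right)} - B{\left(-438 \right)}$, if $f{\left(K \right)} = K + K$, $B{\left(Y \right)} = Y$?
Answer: $1382$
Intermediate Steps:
$f{\left(K \right)} = 2 K$
$f{\left(472 \right)} - B{\left(-438 \right)} = 2 \cdot 472 - -438 = 944 + 438 = 1382$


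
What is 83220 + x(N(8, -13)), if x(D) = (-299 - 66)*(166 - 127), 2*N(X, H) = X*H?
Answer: 68985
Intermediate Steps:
N(X, H) = H*X/2 (N(X, H) = (X*H)/2 = (H*X)/2 = H*X/2)
x(D) = -14235 (x(D) = -365*39 = -14235)
83220 + x(N(8, -13)) = 83220 - 14235 = 68985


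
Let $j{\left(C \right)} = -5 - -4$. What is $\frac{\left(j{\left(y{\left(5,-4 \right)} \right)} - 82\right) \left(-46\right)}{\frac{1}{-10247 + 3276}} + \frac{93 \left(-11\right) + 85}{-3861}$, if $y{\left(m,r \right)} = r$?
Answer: $- \frac{102761587420}{3861} \approx -2.6615 \cdot 10^{7}$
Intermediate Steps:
$j{\left(C \right)} = -1$ ($j{\left(C \right)} = -5 + 4 = -1$)
$\frac{\left(j{\left(y{\left(5,-4 \right)} \right)} - 82\right) \left(-46\right)}{\frac{1}{-10247 + 3276}} + \frac{93 \left(-11\right) + 85}{-3861} = \frac{\left(-1 - 82\right) \left(-46\right)}{\frac{1}{-10247 + 3276}} + \frac{93 \left(-11\right) + 85}{-3861} = \frac{\left(-83\right) \left(-46\right)}{\frac{1}{-6971}} + \left(-1023 + 85\right) \left(- \frac{1}{3861}\right) = \frac{3818}{- \frac{1}{6971}} - - \frac{938}{3861} = 3818 \left(-6971\right) + \frac{938}{3861} = -26615278 + \frac{938}{3861} = - \frac{102761587420}{3861}$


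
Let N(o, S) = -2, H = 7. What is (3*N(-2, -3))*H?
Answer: -42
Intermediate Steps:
(3*N(-2, -3))*H = (3*(-2))*7 = -6*7 = -42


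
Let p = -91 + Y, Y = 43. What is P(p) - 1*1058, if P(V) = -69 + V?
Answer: -1175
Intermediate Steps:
p = -48 (p = -91 + 43 = -48)
P(p) - 1*1058 = (-69 - 48) - 1*1058 = -117 - 1058 = -1175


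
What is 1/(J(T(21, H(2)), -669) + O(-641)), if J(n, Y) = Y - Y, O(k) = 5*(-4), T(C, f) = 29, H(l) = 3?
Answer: -1/20 ≈ -0.050000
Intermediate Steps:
O(k) = -20
J(n, Y) = 0
1/(J(T(21, H(2)), -669) + O(-641)) = 1/(0 - 20) = 1/(-20) = -1/20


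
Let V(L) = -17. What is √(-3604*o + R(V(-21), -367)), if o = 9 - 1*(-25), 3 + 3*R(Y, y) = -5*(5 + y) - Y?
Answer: 2*I*√30482 ≈ 349.18*I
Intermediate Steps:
R(Y, y) = -28/3 - 5*y/3 - Y/3 (R(Y, y) = -1 + (-5*(5 + y) - Y)/3 = -1 + ((-25 - 5*y) - Y)/3 = -1 + (-25 - Y - 5*y)/3 = -1 + (-25/3 - 5*y/3 - Y/3) = -28/3 - 5*y/3 - Y/3)
o = 34 (o = 9 + 25 = 34)
√(-3604*o + R(V(-21), -367)) = √(-3604*34 + (-28/3 - 5/3*(-367) - ⅓*(-17))) = √(-122536 + (-28/3 + 1835/3 + 17/3)) = √(-122536 + 608) = √(-121928) = 2*I*√30482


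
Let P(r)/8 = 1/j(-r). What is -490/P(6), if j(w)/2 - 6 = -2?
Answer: -490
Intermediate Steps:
j(w) = 8 (j(w) = 12 + 2*(-2) = 12 - 4 = 8)
P(r) = 1 (P(r) = 8/8 = 8*(⅛) = 1)
-490/P(6) = -490/1 = -490*1 = -490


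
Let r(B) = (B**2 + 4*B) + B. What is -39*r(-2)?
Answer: 234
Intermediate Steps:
r(B) = B**2 + 5*B
-39*r(-2) = -(-78)*(5 - 2) = -(-78)*3 = -39*(-6) = 234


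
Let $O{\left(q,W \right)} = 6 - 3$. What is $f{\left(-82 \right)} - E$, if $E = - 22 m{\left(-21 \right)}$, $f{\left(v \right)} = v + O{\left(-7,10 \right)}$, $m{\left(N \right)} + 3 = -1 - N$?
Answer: $295$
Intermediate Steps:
$O{\left(q,W \right)} = 3$ ($O{\left(q,W \right)} = 6 - 3 = 3$)
$m{\left(N \right)} = -4 - N$ ($m{\left(N \right)} = -3 - \left(1 + N\right) = -4 - N$)
$f{\left(v \right)} = 3 + v$ ($f{\left(v \right)} = v + 3 = 3 + v$)
$E = -374$ ($E = - 22 \left(-4 - -21\right) = - 22 \left(-4 + 21\right) = \left(-22\right) 17 = -374$)
$f{\left(-82 \right)} - E = \left(3 - 82\right) - -374 = -79 + 374 = 295$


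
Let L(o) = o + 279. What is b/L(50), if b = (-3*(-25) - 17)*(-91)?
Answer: -754/47 ≈ -16.043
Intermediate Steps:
L(o) = 279 + o
b = -5278 (b = (75 - 17)*(-91) = 58*(-91) = -5278)
b/L(50) = -5278/(279 + 50) = -5278/329 = -5278*1/329 = -754/47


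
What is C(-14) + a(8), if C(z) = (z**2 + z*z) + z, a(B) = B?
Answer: 386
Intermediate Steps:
C(z) = z + 2*z**2 (C(z) = (z**2 + z**2) + z = 2*z**2 + z = z + 2*z**2)
C(-14) + a(8) = -14*(1 + 2*(-14)) + 8 = -14*(1 - 28) + 8 = -14*(-27) + 8 = 378 + 8 = 386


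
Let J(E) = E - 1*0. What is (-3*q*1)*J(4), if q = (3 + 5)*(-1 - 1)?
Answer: 192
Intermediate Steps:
J(E) = E (J(E) = E + 0 = E)
q = -16 (q = 8*(-2) = -16)
(-3*q*1)*J(4) = (-3*(-16)*1)*4 = (48*1)*4 = 48*4 = 192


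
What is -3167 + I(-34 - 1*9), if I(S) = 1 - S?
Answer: -3123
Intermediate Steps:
-3167 + I(-34 - 1*9) = -3167 + (1 - (-34 - 1*9)) = -3167 + (1 - (-34 - 9)) = -3167 + (1 - 1*(-43)) = -3167 + (1 + 43) = -3167 + 44 = -3123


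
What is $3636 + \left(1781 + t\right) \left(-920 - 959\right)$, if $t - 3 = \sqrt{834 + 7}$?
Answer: $-3402991$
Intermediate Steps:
$t = 32$ ($t = 3 + \sqrt{834 + 7} = 3 + \sqrt{841} = 3 + 29 = 32$)
$3636 + \left(1781 + t\right) \left(-920 - 959\right) = 3636 + \left(1781 + 32\right) \left(-920 - 959\right) = 3636 + 1813 \left(-1879\right) = 3636 - 3406627 = -3402991$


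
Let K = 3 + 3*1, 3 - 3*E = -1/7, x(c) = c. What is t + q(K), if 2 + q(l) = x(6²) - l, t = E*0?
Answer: 28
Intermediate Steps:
E = 22/21 (E = 1 - (-1)/(3*7) = 1 - ⅓*(-⅐) = 1 + 1/21 = 22/21 ≈ 1.0476)
K = 6 (K = 3 + 3 = 6)
t = 0 (t = (22/21)*0 = 0)
q(l) = 34 - l (q(l) = -2 + (6² - l) = -2 + (36 - l) = 34 - l)
t + q(K) = 0 + (34 - 1*6) = 0 + (34 - 6) = 0 + 28 = 28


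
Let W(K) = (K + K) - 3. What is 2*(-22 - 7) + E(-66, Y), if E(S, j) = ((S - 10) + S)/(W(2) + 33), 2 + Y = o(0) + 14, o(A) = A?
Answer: -1057/17 ≈ -62.176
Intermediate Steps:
W(K) = -3 + 2*K (W(K) = 2*K - 3 = -3 + 2*K)
Y = 12 (Y = -2 + (0 + 14) = -2 + 14 = 12)
E(S, j) = -5/17 + S/17 (E(S, j) = ((S - 10) + S)/((-3 + 2*2) + 33) = ((-10 + S) + S)/((-3 + 4) + 33) = (-10 + 2*S)/(1 + 33) = (-10 + 2*S)/34 = (-10 + 2*S)*(1/34) = -5/17 + S/17)
2*(-22 - 7) + E(-66, Y) = 2*(-22 - 7) + (-5/17 + (1/17)*(-66)) = 2*(-29) + (-5/17 - 66/17) = -58 - 71/17 = -1057/17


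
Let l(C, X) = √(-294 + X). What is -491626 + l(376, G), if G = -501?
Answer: -491626 + I*√795 ≈ -4.9163e+5 + 28.196*I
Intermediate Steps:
-491626 + l(376, G) = -491626 + √(-294 - 501) = -491626 + √(-795) = -491626 + I*√795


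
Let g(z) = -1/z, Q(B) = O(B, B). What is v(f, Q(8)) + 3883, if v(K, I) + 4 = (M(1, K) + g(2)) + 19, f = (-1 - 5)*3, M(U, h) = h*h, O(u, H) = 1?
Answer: 8443/2 ≈ 4221.5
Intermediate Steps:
Q(B) = 1
M(U, h) = h**2
f = -18 (f = -6*3 = -18)
v(K, I) = 29/2 + K**2 (v(K, I) = -4 + ((K**2 - 1/2) + 19) = -4 + ((-1/2 + K**2) + 19) = -4 + (37/2 + K**2) = 29/2 + K**2)
v(f, Q(8)) + 3883 = (29/2 + (-18)**2) + 3883 = (29/2 + 324) + 3883 = 677/2 + 3883 = 8443/2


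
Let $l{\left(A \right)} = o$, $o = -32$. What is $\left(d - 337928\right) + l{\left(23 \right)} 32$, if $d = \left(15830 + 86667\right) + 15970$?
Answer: $-220485$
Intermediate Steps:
$l{\left(A \right)} = -32$
$d = 118467$ ($d = 102497 + 15970 = 118467$)
$\left(d - 337928\right) + l{\left(23 \right)} 32 = \left(118467 - 337928\right) - 1024 = -219461 - 1024 = -220485$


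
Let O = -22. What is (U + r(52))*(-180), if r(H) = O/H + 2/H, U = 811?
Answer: -1896840/13 ≈ -1.4591e+5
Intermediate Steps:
r(H) = -20/H (r(H) = -22/H + 2/H = -20/H)
(U + r(52))*(-180) = (811 - 20/52)*(-180) = (811 - 20*1/52)*(-180) = (811 - 5/13)*(-180) = (10538/13)*(-180) = -1896840/13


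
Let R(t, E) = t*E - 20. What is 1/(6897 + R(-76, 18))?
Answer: 1/5509 ≈ 0.00018152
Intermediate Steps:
R(t, E) = -20 + E*t (R(t, E) = E*t - 20 = -20 + E*t)
1/(6897 + R(-76, 18)) = 1/(6897 + (-20 + 18*(-76))) = 1/(6897 + (-20 - 1368)) = 1/(6897 - 1388) = 1/5509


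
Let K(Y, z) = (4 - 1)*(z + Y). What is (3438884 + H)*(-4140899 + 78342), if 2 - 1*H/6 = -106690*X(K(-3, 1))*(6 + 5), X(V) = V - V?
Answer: -13970711017072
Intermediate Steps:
K(Y, z) = 3*Y + 3*z (K(Y, z) = 3*(Y + z) = 3*Y + 3*z)
X(V) = 0
H = 12 (H = 12 - (-640140)*0*(6 + 5) = 12 - (-640140)*0*11 = 12 - (-640140)*0 = 12 - 6*0 = 12 + 0 = 12)
(3438884 + H)*(-4140899 + 78342) = (3438884 + 12)*(-4140899 + 78342) = 3438896*(-4062557) = -13970711017072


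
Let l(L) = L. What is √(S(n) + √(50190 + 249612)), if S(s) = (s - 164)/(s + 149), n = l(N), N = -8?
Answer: √(-24252 + 19881*√299802)/141 ≈ 23.374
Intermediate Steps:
n = -8
S(s) = (-164 + s)/(149 + s)
√(S(n) + √(50190 + 249612)) = √((-164 - 8)/(149 - 8) + √(50190 + 249612)) = √(-172/141 + √299802)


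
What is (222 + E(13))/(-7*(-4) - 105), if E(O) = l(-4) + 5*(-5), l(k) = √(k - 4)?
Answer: -197/77 - 2*I*√2/77 ≈ -2.5584 - 0.036733*I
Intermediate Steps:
l(k) = √(-4 + k)
E(O) = -25 + 2*I*√2 (E(O) = √(-4 - 4) + 5*(-5) = √(-8) - 25 = 2*I*√2 - 25 = -25 + 2*I*√2)
(222 + E(13))/(-7*(-4) - 105) = (222 + (-25 + 2*I*√2))/(-7*(-4) - 105) = (197 + 2*I*√2)/(28 - 105) = (197 + 2*I*√2)/(-77) = (197 + 2*I*√2)*(-1/77) = -197/77 - 2*I*√2/77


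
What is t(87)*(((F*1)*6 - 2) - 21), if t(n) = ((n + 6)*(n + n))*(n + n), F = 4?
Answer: 2815668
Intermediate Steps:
t(n) = 4*n**2*(6 + n) (t(n) = ((6 + n)*(2*n))*(2*n) = (2*n*(6 + n))*(2*n) = 4*n**2*(6 + n))
t(87)*(((F*1)*6 - 2) - 21) = (4*87**2*(6 + 87))*(((4*1)*6 - 2) - 21) = (4*7569*93)*((4*6 - 2) - 21) = 2815668*((24 - 2) - 21) = 2815668*(22 - 21) = 2815668*1 = 2815668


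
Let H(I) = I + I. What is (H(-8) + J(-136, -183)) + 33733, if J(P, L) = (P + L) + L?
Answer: 33215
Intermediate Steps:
J(P, L) = P + 2*L (J(P, L) = (L + P) + L = P + 2*L)
H(I) = 2*I
(H(-8) + J(-136, -183)) + 33733 = (2*(-8) + (-136 + 2*(-183))) + 33733 = (-16 + (-136 - 366)) + 33733 = (-16 - 502) + 33733 = -518 + 33733 = 33215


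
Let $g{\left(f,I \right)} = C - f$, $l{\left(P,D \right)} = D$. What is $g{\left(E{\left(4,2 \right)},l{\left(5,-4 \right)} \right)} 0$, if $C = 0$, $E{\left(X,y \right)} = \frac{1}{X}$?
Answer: $0$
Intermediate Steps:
$g{\left(f,I \right)} = - f$ ($g{\left(f,I \right)} = 0 - f = - f$)
$g{\left(E{\left(4,2 \right)},l{\left(5,-4 \right)} \right)} 0 = - \frac{1}{4} \cdot 0 = \left(-1\right) \frac{1}{4} \cdot 0 = \left(- \frac{1}{4}\right) 0 = 0$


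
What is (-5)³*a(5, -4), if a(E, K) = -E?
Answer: 625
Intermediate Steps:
(-5)³*a(5, -4) = (-5)³*(-1*5) = -125*(-5) = 625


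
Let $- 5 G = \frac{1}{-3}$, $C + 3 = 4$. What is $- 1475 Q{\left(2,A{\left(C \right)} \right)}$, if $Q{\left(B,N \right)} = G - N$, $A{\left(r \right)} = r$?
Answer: $\frac{4130}{3} \approx 1376.7$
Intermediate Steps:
$C = 1$ ($C = -3 + 4 = 1$)
$G = \frac{1}{15}$ ($G = - \frac{1}{5 \left(-3\right)} = \left(- \frac{1}{5}\right) \left(- \frac{1}{3}\right) = \frac{1}{15} \approx 0.066667$)
$Q{\left(B,N \right)} = \frac{1}{15} - N$
$- 1475 Q{\left(2,A{\left(C \right)} \right)} = - 1475 \left(\frac{1}{15} - 1\right) = \left(-1475\right) \left(- \frac{14}{15}\right) = \frac{4130}{3}$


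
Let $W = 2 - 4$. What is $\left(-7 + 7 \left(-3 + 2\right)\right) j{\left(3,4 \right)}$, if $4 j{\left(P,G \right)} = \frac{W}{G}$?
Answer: $\frac{7}{4} \approx 1.75$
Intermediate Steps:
$W = -2$ ($W = 2 - 4 = -2$)
$j{\left(P,G \right)} = - \frac{1}{2 G}$ ($j{\left(P,G \right)} = \frac{\left(-2\right) \frac{1}{G}}{4} = - \frac{1}{2 G}$)
$\left(-7 + 7 \left(-3 + 2\right)\right) j{\left(3,4 \right)} = \left(-7 + 7 \left(-3 + 2\right)\right) \left(- \frac{1}{2 \cdot 4}\right) = \left(-7 + 7 \left(-1\right)\right) \left(\left(- \frac{1}{2}\right) \frac{1}{4}\right) = \left(-7 - 7\right) \left(- \frac{1}{8}\right) = \left(-14\right) \left(- \frac{1}{8}\right) = \frac{7}{4}$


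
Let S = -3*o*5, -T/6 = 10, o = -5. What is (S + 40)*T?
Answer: -6900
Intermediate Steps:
T = -60 (T = -6*10 = -60)
S = 75 (S = -3*(-5)*5 = 15*5 = 75)
(S + 40)*T = (75 + 40)*(-60) = 115*(-60) = -6900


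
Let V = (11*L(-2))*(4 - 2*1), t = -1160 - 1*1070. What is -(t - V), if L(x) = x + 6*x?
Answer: 1922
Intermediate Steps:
t = -2230 (t = -1160 - 1070 = -2230)
L(x) = 7*x
V = -308 (V = (11*(7*(-2)))*(4 - 2*1) = (11*(-14))*(4 - 2) = -154*2 = -308)
-(t - V) = -(-2230 - 1*(-308)) = -(-2230 + 308) = -1*(-1922) = 1922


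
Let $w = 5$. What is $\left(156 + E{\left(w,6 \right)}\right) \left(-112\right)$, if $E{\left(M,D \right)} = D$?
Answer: $-18144$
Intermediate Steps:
$\left(156 + E{\left(w,6 \right)}\right) \left(-112\right) = \left(156 + 6\right) \left(-112\right) = 162 \left(-112\right) = -18144$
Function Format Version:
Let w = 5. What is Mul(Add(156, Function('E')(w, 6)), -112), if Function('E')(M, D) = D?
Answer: -18144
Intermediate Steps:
Mul(Add(156, Function('E')(w, 6)), -112) = Mul(Add(156, 6), -112) = Mul(162, -112) = -18144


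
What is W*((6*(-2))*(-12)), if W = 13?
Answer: 1872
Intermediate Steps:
W*((6*(-2))*(-12)) = 13*((6*(-2))*(-12)) = 13*(-12*(-12)) = 13*144 = 1872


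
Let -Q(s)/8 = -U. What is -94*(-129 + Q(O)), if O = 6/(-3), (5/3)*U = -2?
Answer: 65142/5 ≈ 13028.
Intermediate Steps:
U = -6/5 (U = (⅗)*(-2) = -6/5 ≈ -1.2000)
O = -2 (O = 6*(-⅓) = -2)
Q(s) = -48/5 (Q(s) = -(-8)*(-6)/5 = -8*6/5 = -48/5)
-94*(-129 + Q(O)) = -94*(-129 - 48/5) = -94*(-693/5) = 65142/5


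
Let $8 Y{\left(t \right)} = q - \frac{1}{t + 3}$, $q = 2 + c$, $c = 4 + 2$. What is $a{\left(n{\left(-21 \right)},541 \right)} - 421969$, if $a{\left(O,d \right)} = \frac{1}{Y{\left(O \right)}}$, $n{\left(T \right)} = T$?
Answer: $- \frac{61185361}{145} \approx -4.2197 \cdot 10^{5}$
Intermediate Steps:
$c = 6$
$q = 8$ ($q = 2 + 6 = 8$)
$Y{\left(t \right)} = 1 - \frac{1}{8 \left(3 + t\right)}$ ($Y{\left(t \right)} = \frac{8 - \frac{1}{t + 3}}{8} = \frac{8 - \frac{1}{3 + t}}{8} = 1 - \frac{1}{8 \left(3 + t\right)}$)
$a{\left(O,d \right)} = \frac{3 + O}{\frac{23}{8} + O}$ ($a{\left(O,d \right)} = \frac{1}{\frac{1}{3 + O} \left(\frac{23}{8} + O\right)} = \frac{3 + O}{\frac{23}{8} + O}$)
$a{\left(n{\left(-21 \right)},541 \right)} - 421969 = \frac{8 \left(3 - 21\right)}{23 + 8 \left(-21\right)} - 421969 = 8 \frac{1}{23 - 168} \left(-18\right) - 421969 = 8 \frac{1}{-145} \left(-18\right) - 421969 = 8 \left(- \frac{1}{145}\right) \left(-18\right) - 421969 = \frac{144}{145} - 421969 = - \frac{61185361}{145}$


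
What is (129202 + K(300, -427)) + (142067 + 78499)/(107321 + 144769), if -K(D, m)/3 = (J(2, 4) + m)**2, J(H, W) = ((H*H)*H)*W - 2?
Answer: -14437367614/42015 ≈ -3.4362e+5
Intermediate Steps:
J(H, W) = -2 + W*H**3 (J(H, W) = (H**2*H)*W - 2 = H**3*W - 2 = W*H**3 - 2 = -2 + W*H**3)
K(D, m) = -3*(30 + m)**2 (K(D, m) = -3*((-2 + 4*2**3) + m)**2 = -3*((-2 + 4*8) + m)**2 = -3*((-2 + 32) + m)**2 = -3*(30 + m)**2)
(129202 + K(300, -427)) + (142067 + 78499)/(107321 + 144769) = (129202 - 3*(30 - 427)**2) + (142067 + 78499)/(107321 + 144769) = (129202 - 3*(-397)**2) + 220566/252090 = (129202 - 3*157609) + 220566*(1/252090) = (129202 - 472827) + 36761/42015 = -343625 + 36761/42015 = -14437367614/42015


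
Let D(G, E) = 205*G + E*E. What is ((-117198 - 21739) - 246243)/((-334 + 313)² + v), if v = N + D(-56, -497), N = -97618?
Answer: -96295/34588 ≈ -2.7841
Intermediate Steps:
D(G, E) = E² + 205*G (D(G, E) = 205*G + E² = E² + 205*G)
v = 137911 (v = -97618 + ((-497)² + 205*(-56)) = -97618 + (247009 - 11480) = -97618 + 235529 = 137911)
((-117198 - 21739) - 246243)/((-334 + 313)² + v) = ((-117198 - 21739) - 246243)/((-334 + 313)² + 137911) = (-138937 - 246243)/((-21)² + 137911) = -385180/(441 + 137911) = -385180/138352 = -385180*1/138352 = -96295/34588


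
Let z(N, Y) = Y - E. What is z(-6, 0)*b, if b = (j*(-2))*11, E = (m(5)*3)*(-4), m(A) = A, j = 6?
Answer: -7920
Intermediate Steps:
E = -60 (E = (5*3)*(-4) = 15*(-4) = -60)
z(N, Y) = 60 + Y (z(N, Y) = Y - 1*(-60) = Y + 60 = 60 + Y)
b = -132 (b = (6*(-2))*11 = -12*11 = -132)
z(-6, 0)*b = (60 + 0)*(-132) = 60*(-132) = -7920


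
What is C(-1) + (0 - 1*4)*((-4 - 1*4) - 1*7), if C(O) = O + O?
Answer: 58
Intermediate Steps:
C(O) = 2*O
C(-1) + (0 - 1*4)*((-4 - 1*4) - 1*7) = 2*(-1) + (0 - 1*4)*((-4 - 1*4) - 1*7) = -2 + (0 - 4)*((-4 - 4) - 7) = -2 - 4*(-8 - 7) = -2 - 4*(-15) = -2 + 60 = 58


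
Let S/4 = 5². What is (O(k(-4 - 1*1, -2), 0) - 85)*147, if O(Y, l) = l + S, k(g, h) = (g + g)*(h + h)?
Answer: 2205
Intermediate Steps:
S = 100 (S = 4*5² = 4*25 = 100)
k(g, h) = 4*g*h (k(g, h) = (2*g)*(2*h) = 4*g*h)
O(Y, l) = 100 + l (O(Y, l) = l + 100 = 100 + l)
(O(k(-4 - 1*1, -2), 0) - 85)*147 = ((100 + 0) - 85)*147 = (100 - 85)*147 = 15*147 = 2205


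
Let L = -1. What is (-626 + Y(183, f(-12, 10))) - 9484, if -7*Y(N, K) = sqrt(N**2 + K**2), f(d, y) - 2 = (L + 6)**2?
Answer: -10110 - 3*sqrt(3802)/7 ≈ -10136.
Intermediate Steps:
f(d, y) = 27 (f(d, y) = 2 + (-1 + 6)**2 = 2 + 5**2 = 2 + 25 = 27)
Y(N, K) = -sqrt(K**2 + N**2)/7 (Y(N, K) = -sqrt(N**2 + K**2)/7 = -sqrt(K**2 + N**2)/7)
(-626 + Y(183, f(-12, 10))) - 9484 = (-626 - sqrt(27**2 + 183**2)/7) - 9484 = (-626 - sqrt(729 + 33489)/7) - 9484 = (-626 - 3*sqrt(3802)/7) - 9484 = -10110 - 3*sqrt(3802)/7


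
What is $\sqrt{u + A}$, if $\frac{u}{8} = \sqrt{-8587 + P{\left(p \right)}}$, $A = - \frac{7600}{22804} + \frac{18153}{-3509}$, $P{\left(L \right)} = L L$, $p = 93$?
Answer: $\frac{\sqrt{-18212205014137 + 26459000537288 \sqrt{62}}}{1818619} \approx 7.5819$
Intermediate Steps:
$P{\left(L \right)} = L^{2}$
$A = - \frac{110157353}{20004809}$ ($A = \left(-7600\right) \frac{1}{22804} + 18153 \left(- \frac{1}{3509}\right) = - \frac{1900}{5701} - \frac{18153}{3509} = - \frac{110157353}{20004809} \approx -5.5065$)
$u = 8 \sqrt{62}$ ($u = 8 \sqrt{-8587 + 93^{2}} = 8 \sqrt{-8587 + 8649} = 8 \sqrt{62} \approx 62.992$)
$\sqrt{u + A} = \sqrt{8 \sqrt{62} - \frac{110157353}{20004809}} = \sqrt{- \frac{110157353}{20004809} + 8 \sqrt{62}}$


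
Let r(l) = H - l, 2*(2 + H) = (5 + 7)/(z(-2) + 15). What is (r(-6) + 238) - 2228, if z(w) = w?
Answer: -25812/13 ≈ -1985.5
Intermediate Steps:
H = -20/13 (H = -2 + ((5 + 7)/(-2 + 15))/2 = -2 + (12/13)/2 = -2 + (12*(1/13))/2 = -2 + (½)*(12/13) = -2 + 6/13 = -20/13 ≈ -1.5385)
r(l) = -20/13 - l
(r(-6) + 238) - 2228 = ((-20/13 - 1*(-6)) + 238) - 2228 = ((-20/13 + 6) + 238) - 2228 = (58/13 + 238) - 2228 = 3152/13 - 2228 = -25812/13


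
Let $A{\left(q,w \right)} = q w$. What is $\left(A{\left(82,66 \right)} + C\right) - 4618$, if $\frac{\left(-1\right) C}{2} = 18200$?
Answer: $-35606$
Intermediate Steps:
$C = -36400$ ($C = \left(-2\right) 18200 = -36400$)
$\left(A{\left(82,66 \right)} + C\right) - 4618 = \left(82 \cdot 66 - 36400\right) - 4618 = \left(5412 - 36400\right) - 4618 = -30988 - 4618 = -35606$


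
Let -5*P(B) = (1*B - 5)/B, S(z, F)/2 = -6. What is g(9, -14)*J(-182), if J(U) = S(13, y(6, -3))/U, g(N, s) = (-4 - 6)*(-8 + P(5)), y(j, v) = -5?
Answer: 480/91 ≈ 5.2747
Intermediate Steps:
S(z, F) = -12 (S(z, F) = 2*(-6) = -12)
P(B) = -(-5 + B)/(5*B) (P(B) = -(1*B - 5)/(5*B) = -(B - 5)/(5*B) = -(-5 + B)/(5*B))
g(N, s) = 80 (g(N, s) = (-4 - 6)*(-8 + (⅕)*(5 - 1*5)/5) = -10*(-8 + (⅕)*(⅕)*(5 - 5)) = -10*(-8 + (⅕)*(⅕)*0) = -10*(-8 + 0) = -10*(-8) = 80)
J(U) = -12/U
g(9, -14)*J(-182) = 80*(-12/(-182)) = 80*(-12*(-1/182)) = 80*(6/91) = 480/91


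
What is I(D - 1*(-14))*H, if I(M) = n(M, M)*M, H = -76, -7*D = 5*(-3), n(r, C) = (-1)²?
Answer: -8588/7 ≈ -1226.9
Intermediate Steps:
n(r, C) = 1
D = 15/7 (D = -5*(-3)/7 = -⅐*(-15) = 15/7 ≈ 2.1429)
I(M) = M (I(M) = 1*M = M)
I(D - 1*(-14))*H = (15/7 - 1*(-14))*(-76) = (15/7 + 14)*(-76) = (113/7)*(-76) = -8588/7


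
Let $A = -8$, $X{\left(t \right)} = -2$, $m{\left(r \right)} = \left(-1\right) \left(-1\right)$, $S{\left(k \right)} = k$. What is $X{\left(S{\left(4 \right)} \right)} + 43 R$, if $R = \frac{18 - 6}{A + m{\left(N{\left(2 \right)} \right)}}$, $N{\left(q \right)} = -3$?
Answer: $- \frac{530}{7} \approx -75.714$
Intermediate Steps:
$m{\left(r \right)} = 1$
$R = - \frac{12}{7}$ ($R = \frac{18 - 6}{-8 + 1} = \frac{12}{-7} = 12 \left(- \frac{1}{7}\right) = - \frac{12}{7} \approx -1.7143$)
$X{\left(S{\left(4 \right)} \right)} + 43 R = -2 + 43 \left(- \frac{12}{7}\right) = -2 - \frac{516}{7} = - \frac{530}{7}$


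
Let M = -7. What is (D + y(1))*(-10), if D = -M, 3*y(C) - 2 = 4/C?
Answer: -90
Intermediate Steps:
y(C) = ⅔ + 4/(3*C) (y(C) = ⅔ + (4/C)/3 = ⅔ + 4/(3*C))
D = 7 (D = -1*(-7) = 7)
(D + y(1))*(-10) = (7 + (⅔)*(2 + 1)/1)*(-10) = (7 + (⅔)*1*3)*(-10) = (7 + 2)*(-10) = 9*(-10) = -90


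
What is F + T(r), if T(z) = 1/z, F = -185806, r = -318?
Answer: -59086309/318 ≈ -1.8581e+5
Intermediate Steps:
F + T(r) = -185806 + 1/(-318) = -185806 - 1/318 = -59086309/318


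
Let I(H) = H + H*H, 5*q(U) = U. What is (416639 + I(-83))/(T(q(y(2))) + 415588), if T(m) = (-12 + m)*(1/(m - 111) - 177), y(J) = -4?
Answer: 1183528775/1167901132 ≈ 1.0134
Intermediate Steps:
q(U) = U/5
I(H) = H + H²
T(m) = (-177 + 1/(-111 + m))*(-12 + m) (T(m) = (-12 + m)*(1/(-111 + m) - 177) = (-12 + m)*(-177 + 1/(-111 + m)) = (-177 + 1/(-111 + m))*(-12 + m))
(416639 + I(-83))/(T(q(y(2))) + 415588) = (416639 - 83*(1 - 83))/((-235776 - 177*((⅕)*(-4))² + 21772*((⅕)*(-4)))/(-111 + (⅕)*(-4)) + 415588) = (416639 - 83*(-82))/((-235776 - 177*(-⅘)² + 21772*(-⅘))/(-111 - ⅘) + 415588) = (416639 + 6806)/((-235776 - 177*16/25 - 87088/5)/(-559/5) + 415588) = 423445/(-5*(-235776 - 2832/25 - 87088/5)/559 + 415588) = 423445/(-5/559*(-6332672/25) + 415588) = 423445/(6332672/2795 + 415588) = 423445/(1167901132/2795) = 423445*(2795/1167901132) = 1183528775/1167901132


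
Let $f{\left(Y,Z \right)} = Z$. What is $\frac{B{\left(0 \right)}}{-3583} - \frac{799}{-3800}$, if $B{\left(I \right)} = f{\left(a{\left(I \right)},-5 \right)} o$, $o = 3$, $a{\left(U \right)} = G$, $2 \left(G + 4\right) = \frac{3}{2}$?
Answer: $\frac{2919817}{13615400} \approx 0.21445$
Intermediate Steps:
$G = - \frac{13}{4}$ ($G = -4 + \frac{3 \cdot \frac{1}{2}}{2} = -4 + \frac{1}{2} \cdot \frac{3}{2} = -4 + \frac{3}{4} = - \frac{13}{4} \approx -3.25$)
$a{\left(U \right)} = - \frac{13}{4}$
$B{\left(I \right)} = -15$ ($B{\left(I \right)} = \left(-5\right) 3 = -15$)
$\frac{B{\left(0 \right)}}{-3583} - \frac{799}{-3800} = - \frac{15}{-3583} - \frac{799}{-3800} = \left(-15\right) \left(- \frac{1}{3583}\right) - - \frac{799}{3800} = \frac{15}{3583} + \frac{799}{3800} = \frac{2919817}{13615400}$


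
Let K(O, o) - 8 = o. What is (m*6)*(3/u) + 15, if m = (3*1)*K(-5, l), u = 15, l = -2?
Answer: 183/5 ≈ 36.600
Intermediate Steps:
K(O, o) = 8 + o
m = 18 (m = (3*1)*(8 - 2) = 3*6 = 18)
(m*6)*(3/u) + 15 = (18*6)*(3/15) + 15 = 108*(3*(1/15)) + 15 = 108*(⅕) + 15 = 108/5 + 15 = 183/5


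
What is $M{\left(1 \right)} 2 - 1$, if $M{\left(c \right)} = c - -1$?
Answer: $3$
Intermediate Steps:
$M{\left(c \right)} = 1 + c$ ($M{\left(c \right)} = c + 1 = 1 + c$)
$M{\left(1 \right)} 2 - 1 = \left(1 + 1\right) 2 - 1 = 2 \cdot 2 - 1 = 4 - 1 = 3$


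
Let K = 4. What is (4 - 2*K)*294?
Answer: -1176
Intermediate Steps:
(4 - 2*K)*294 = (4 - 2*4)*294 = (4 - 8)*294 = -4*294 = -1176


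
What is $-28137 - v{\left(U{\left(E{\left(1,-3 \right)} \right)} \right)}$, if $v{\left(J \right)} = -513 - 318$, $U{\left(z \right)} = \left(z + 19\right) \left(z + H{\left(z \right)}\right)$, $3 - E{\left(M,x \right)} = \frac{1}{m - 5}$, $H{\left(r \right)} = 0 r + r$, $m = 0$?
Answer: $-27306$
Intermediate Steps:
$H{\left(r \right)} = r$ ($H{\left(r \right)} = 0 + r = r$)
$E{\left(M,x \right)} = \frac{16}{5}$ ($E{\left(M,x \right)} = 3 - \frac{1}{0 - 5} = 3 - \frac{1}{-5} = 3 - - \frac{1}{5} = 3 + \frac{1}{5} = \frac{16}{5}$)
$U{\left(z \right)} = 2 z \left(19 + z\right)$ ($U{\left(z \right)} = \left(z + 19\right) \left(z + z\right) = \left(19 + z\right) 2 z = 2 z \left(19 + z\right)$)
$v{\left(J \right)} = -831$
$-28137 - v{\left(U{\left(E{\left(1,-3 \right)} \right)} \right)} = -28137 - -831 = -28137 + 831 = -27306$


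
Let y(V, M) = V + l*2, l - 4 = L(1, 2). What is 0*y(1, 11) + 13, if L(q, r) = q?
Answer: 13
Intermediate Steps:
l = 5 (l = 4 + 1 = 5)
y(V, M) = 10 + V (y(V, M) = V + 5*2 = V + 10 = 10 + V)
0*y(1, 11) + 13 = 0*(10 + 1) + 13 = 0*11 + 13 = 0 + 13 = 13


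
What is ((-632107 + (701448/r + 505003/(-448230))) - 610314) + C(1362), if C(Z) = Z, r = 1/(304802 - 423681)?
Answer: -37377307073658733/448230 ≈ -8.3389e+10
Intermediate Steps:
r = -1/118879 (r = 1/(-118879) = -1/118879 ≈ -8.4119e-6)
((-632107 + (701448/r + 505003/(-448230))) - 610314) + C(1362) = ((-632107 + (701448/(-1/118879) + 505003/(-448230))) - 610314) + 1362 = ((-632107 + (701448*(-118879) + 505003*(-1/448230))) - 610314) + 1362 = ((-632107 + (-83387436792 - 505003/448230)) - 610314) + 1362 = ((-632107 - 37376750793783163/448230) - 610314) + 1362 = (-37377034123103773/448230 - 610314) + 1362 = -37377307684147993/448230 + 1362 = -37377307073658733/448230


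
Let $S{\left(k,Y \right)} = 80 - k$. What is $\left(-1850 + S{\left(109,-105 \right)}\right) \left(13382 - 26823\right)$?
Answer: $25255639$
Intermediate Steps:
$\left(-1850 + S{\left(109,-105 \right)}\right) \left(13382 - 26823\right) = \left(-1850 + \left(80 - 109\right)\right) \left(13382 - 26823\right) = \left(-1850 + \left(80 - 109\right)\right) \left(-13441\right) = \left(-1850 - 29\right) \left(-13441\right) = \left(-1879\right) \left(-13441\right) = 25255639$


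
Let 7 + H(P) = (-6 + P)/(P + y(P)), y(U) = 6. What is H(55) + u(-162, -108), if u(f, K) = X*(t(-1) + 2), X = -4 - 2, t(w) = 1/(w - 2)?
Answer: -988/61 ≈ -16.197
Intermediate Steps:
t(w) = 1/(-2 + w)
X = -6
H(P) = -7 + (-6 + P)/(6 + P) (H(P) = -7 + (-6 + P)/(P + 6) = -7 + (-6 + P)/(6 + P))
u(f, K) = -10 (u(f, K) = -6*(1/(-2 - 1) + 2) = -6*(1/(-3) + 2) = -6*(-1/3 + 2) = -6*5/3 = -10)
H(55) + u(-162, -108) = 6*(-8 - 1*55)/(6 + 55) - 10 = 6*(-8 - 55)/61 - 10 = 6*(1/61)*(-63) - 10 = -378/61 - 10 = -988/61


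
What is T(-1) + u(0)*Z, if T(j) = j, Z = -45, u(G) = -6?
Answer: 269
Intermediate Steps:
T(-1) + u(0)*Z = -1 - 6*(-45) = -1 + 270 = 269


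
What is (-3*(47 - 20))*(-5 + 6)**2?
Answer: -81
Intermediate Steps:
(-3*(47 - 20))*(-5 + 6)**2 = -3*27*1**2 = -81*1 = -81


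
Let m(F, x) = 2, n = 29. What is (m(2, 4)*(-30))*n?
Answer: -1740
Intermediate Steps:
(m(2, 4)*(-30))*n = (2*(-30))*29 = -60*29 = -1740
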